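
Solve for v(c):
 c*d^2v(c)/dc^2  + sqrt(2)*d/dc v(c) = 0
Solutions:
 v(c) = C1 + C2*c^(1 - sqrt(2))


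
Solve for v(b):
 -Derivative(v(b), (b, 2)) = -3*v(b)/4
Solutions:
 v(b) = C1*exp(-sqrt(3)*b/2) + C2*exp(sqrt(3)*b/2)


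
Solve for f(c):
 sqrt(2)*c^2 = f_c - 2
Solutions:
 f(c) = C1 + sqrt(2)*c^3/3 + 2*c


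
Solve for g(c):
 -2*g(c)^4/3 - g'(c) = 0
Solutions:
 g(c) = (-1 - sqrt(3)*I)*(1/(C1 + 2*c))^(1/3)/2
 g(c) = (-1 + sqrt(3)*I)*(1/(C1 + 2*c))^(1/3)/2
 g(c) = (1/(C1 + 2*c))^(1/3)


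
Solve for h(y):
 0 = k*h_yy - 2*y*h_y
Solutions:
 h(y) = C1 + C2*erf(y*sqrt(-1/k))/sqrt(-1/k)


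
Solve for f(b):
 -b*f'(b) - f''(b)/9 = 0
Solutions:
 f(b) = C1 + C2*erf(3*sqrt(2)*b/2)


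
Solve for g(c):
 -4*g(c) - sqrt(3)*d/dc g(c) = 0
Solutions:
 g(c) = C1*exp(-4*sqrt(3)*c/3)


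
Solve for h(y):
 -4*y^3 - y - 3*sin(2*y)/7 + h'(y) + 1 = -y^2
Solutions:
 h(y) = C1 + y^4 - y^3/3 + y^2/2 - y - 3*cos(2*y)/14


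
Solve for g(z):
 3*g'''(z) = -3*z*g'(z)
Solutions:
 g(z) = C1 + Integral(C2*airyai(-z) + C3*airybi(-z), z)


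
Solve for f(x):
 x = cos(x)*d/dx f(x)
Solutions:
 f(x) = C1 + Integral(x/cos(x), x)


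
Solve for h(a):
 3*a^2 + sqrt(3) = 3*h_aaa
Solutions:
 h(a) = C1 + C2*a + C3*a^2 + a^5/60 + sqrt(3)*a^3/18


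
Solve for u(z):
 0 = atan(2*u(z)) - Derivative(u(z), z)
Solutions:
 Integral(1/atan(2*_y), (_y, u(z))) = C1 + z


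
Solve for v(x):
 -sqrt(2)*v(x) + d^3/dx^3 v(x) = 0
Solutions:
 v(x) = C3*exp(2^(1/6)*x) + (C1*sin(2^(1/6)*sqrt(3)*x/2) + C2*cos(2^(1/6)*sqrt(3)*x/2))*exp(-2^(1/6)*x/2)


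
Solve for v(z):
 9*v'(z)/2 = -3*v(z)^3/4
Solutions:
 v(z) = -sqrt(3)*sqrt(-1/(C1 - z))
 v(z) = sqrt(3)*sqrt(-1/(C1 - z))


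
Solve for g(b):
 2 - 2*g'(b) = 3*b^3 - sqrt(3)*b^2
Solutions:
 g(b) = C1 - 3*b^4/8 + sqrt(3)*b^3/6 + b


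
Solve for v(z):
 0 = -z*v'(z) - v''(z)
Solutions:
 v(z) = C1 + C2*erf(sqrt(2)*z/2)


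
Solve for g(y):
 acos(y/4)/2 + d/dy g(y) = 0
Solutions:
 g(y) = C1 - y*acos(y/4)/2 + sqrt(16 - y^2)/2


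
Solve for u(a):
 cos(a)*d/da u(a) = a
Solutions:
 u(a) = C1 + Integral(a/cos(a), a)


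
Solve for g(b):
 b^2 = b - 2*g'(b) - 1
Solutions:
 g(b) = C1 - b^3/6 + b^2/4 - b/2


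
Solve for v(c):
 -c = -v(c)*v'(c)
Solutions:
 v(c) = -sqrt(C1 + c^2)
 v(c) = sqrt(C1 + c^2)


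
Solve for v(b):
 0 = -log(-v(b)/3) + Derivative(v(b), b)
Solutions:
 -Integral(1/(log(-_y) - log(3)), (_y, v(b))) = C1 - b


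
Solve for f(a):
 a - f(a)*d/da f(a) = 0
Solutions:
 f(a) = -sqrt(C1 + a^2)
 f(a) = sqrt(C1 + a^2)


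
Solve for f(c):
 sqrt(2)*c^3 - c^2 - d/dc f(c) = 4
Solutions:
 f(c) = C1 + sqrt(2)*c^4/4 - c^3/3 - 4*c


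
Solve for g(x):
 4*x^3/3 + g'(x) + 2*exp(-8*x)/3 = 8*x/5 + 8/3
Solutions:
 g(x) = C1 - x^4/3 + 4*x^2/5 + 8*x/3 + exp(-8*x)/12


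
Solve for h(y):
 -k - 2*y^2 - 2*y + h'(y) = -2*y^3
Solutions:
 h(y) = C1 + k*y - y^4/2 + 2*y^3/3 + y^2


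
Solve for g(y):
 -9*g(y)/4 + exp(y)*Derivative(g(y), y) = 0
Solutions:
 g(y) = C1*exp(-9*exp(-y)/4)


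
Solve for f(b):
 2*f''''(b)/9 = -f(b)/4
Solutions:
 f(b) = (C1*sin(2^(3/4)*sqrt(3)*b/4) + C2*cos(2^(3/4)*sqrt(3)*b/4))*exp(-2^(3/4)*sqrt(3)*b/4) + (C3*sin(2^(3/4)*sqrt(3)*b/4) + C4*cos(2^(3/4)*sqrt(3)*b/4))*exp(2^(3/4)*sqrt(3)*b/4)


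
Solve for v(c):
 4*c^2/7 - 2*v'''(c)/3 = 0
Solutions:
 v(c) = C1 + C2*c + C3*c^2 + c^5/70


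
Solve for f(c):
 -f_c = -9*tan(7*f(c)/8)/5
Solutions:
 f(c) = -8*asin(C1*exp(63*c/40))/7 + 8*pi/7
 f(c) = 8*asin(C1*exp(63*c/40))/7


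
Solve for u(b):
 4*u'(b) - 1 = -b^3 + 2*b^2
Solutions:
 u(b) = C1 - b^4/16 + b^3/6 + b/4


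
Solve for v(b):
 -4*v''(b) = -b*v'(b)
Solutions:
 v(b) = C1 + C2*erfi(sqrt(2)*b/4)


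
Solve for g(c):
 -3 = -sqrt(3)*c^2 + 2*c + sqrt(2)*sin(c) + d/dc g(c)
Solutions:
 g(c) = C1 + sqrt(3)*c^3/3 - c^2 - 3*c + sqrt(2)*cos(c)


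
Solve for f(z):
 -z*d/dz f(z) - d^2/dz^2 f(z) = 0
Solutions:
 f(z) = C1 + C2*erf(sqrt(2)*z/2)


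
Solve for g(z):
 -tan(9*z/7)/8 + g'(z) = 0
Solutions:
 g(z) = C1 - 7*log(cos(9*z/7))/72


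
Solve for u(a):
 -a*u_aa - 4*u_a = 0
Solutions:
 u(a) = C1 + C2/a^3


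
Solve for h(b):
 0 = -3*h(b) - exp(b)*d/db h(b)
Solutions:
 h(b) = C1*exp(3*exp(-b))


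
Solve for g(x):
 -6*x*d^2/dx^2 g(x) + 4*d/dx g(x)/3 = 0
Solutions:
 g(x) = C1 + C2*x^(11/9)


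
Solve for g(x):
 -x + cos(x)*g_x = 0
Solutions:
 g(x) = C1 + Integral(x/cos(x), x)


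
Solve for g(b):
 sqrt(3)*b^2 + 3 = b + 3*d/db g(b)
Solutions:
 g(b) = C1 + sqrt(3)*b^3/9 - b^2/6 + b


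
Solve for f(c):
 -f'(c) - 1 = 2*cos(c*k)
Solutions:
 f(c) = C1 - c - 2*sin(c*k)/k


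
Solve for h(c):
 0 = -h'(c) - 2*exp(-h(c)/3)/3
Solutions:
 h(c) = 3*log(C1 - 2*c/9)


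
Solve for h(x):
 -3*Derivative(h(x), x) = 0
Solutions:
 h(x) = C1


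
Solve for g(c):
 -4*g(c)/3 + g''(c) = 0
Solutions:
 g(c) = C1*exp(-2*sqrt(3)*c/3) + C2*exp(2*sqrt(3)*c/3)


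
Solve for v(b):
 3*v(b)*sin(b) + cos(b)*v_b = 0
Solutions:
 v(b) = C1*cos(b)^3


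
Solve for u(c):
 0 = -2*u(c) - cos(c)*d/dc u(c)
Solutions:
 u(c) = C1*(sin(c) - 1)/(sin(c) + 1)


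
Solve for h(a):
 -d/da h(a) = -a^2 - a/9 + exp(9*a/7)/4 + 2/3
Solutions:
 h(a) = C1 + a^3/3 + a^2/18 - 2*a/3 - 7*exp(9*a/7)/36


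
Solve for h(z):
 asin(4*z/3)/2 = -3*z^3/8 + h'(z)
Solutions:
 h(z) = C1 + 3*z^4/32 + z*asin(4*z/3)/2 + sqrt(9 - 16*z^2)/8


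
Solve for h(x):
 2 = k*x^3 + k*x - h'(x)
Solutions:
 h(x) = C1 + k*x^4/4 + k*x^2/2 - 2*x


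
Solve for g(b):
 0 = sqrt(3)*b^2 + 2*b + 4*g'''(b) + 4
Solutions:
 g(b) = C1 + C2*b + C3*b^2 - sqrt(3)*b^5/240 - b^4/48 - b^3/6


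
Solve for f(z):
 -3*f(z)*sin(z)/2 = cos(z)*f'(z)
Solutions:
 f(z) = C1*cos(z)^(3/2)


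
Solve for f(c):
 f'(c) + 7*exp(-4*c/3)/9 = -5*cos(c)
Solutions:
 f(c) = C1 - 5*sin(c) + 7*exp(-4*c/3)/12


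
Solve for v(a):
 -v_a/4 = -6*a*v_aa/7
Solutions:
 v(a) = C1 + C2*a^(31/24)


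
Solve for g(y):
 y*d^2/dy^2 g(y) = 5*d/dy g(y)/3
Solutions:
 g(y) = C1 + C2*y^(8/3)


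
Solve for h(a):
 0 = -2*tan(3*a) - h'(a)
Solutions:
 h(a) = C1 + 2*log(cos(3*a))/3


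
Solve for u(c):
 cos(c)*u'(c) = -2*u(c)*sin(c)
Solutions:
 u(c) = C1*cos(c)^2


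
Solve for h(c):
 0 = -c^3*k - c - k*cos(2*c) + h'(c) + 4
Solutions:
 h(c) = C1 + c^4*k/4 + c^2/2 - 4*c + k*sin(2*c)/2


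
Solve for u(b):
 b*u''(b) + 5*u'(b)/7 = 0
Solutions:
 u(b) = C1 + C2*b^(2/7)


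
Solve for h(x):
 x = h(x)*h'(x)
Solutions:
 h(x) = -sqrt(C1 + x^2)
 h(x) = sqrt(C1 + x^2)


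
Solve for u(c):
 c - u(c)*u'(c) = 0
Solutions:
 u(c) = -sqrt(C1 + c^2)
 u(c) = sqrt(C1 + c^2)


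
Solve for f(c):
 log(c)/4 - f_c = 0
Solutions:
 f(c) = C1 + c*log(c)/4 - c/4


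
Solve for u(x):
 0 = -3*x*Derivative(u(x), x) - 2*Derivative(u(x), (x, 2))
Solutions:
 u(x) = C1 + C2*erf(sqrt(3)*x/2)


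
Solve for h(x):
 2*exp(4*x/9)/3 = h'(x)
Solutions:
 h(x) = C1 + 3*exp(4*x/9)/2


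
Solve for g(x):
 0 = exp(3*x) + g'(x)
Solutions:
 g(x) = C1 - exp(3*x)/3


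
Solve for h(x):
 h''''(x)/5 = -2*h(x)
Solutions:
 h(x) = (C1*sin(2^(3/4)*5^(1/4)*x/2) + C2*cos(2^(3/4)*5^(1/4)*x/2))*exp(-2^(3/4)*5^(1/4)*x/2) + (C3*sin(2^(3/4)*5^(1/4)*x/2) + C4*cos(2^(3/4)*5^(1/4)*x/2))*exp(2^(3/4)*5^(1/4)*x/2)


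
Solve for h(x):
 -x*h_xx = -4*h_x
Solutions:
 h(x) = C1 + C2*x^5


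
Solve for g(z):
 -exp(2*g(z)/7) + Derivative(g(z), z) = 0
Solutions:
 g(z) = 7*log(-sqrt(-1/(C1 + z))) - 7*log(2) + 7*log(14)/2
 g(z) = 7*log(-1/(C1 + z))/2 - 7*log(2) + 7*log(14)/2


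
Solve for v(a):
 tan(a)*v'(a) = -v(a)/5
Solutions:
 v(a) = C1/sin(a)^(1/5)


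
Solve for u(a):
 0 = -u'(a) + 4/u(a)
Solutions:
 u(a) = -sqrt(C1 + 8*a)
 u(a) = sqrt(C1 + 8*a)


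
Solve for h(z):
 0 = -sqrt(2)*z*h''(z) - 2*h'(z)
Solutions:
 h(z) = C1 + C2*z^(1 - sqrt(2))


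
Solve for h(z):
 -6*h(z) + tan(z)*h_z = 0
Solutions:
 h(z) = C1*sin(z)^6


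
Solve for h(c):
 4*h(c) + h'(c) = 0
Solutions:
 h(c) = C1*exp(-4*c)


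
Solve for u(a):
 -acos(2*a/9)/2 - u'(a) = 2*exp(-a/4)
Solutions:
 u(a) = C1 - a*acos(2*a/9)/2 + sqrt(81 - 4*a^2)/4 + 8*exp(-a/4)


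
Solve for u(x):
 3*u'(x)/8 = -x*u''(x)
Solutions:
 u(x) = C1 + C2*x^(5/8)


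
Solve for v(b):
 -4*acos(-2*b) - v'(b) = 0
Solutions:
 v(b) = C1 - 4*b*acos(-2*b) - 2*sqrt(1 - 4*b^2)


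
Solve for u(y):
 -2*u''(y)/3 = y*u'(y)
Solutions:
 u(y) = C1 + C2*erf(sqrt(3)*y/2)


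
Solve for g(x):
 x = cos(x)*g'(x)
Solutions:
 g(x) = C1 + Integral(x/cos(x), x)


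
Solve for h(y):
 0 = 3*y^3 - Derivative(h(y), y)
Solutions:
 h(y) = C1 + 3*y^4/4


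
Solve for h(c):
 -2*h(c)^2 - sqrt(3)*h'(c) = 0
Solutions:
 h(c) = 3/(C1 + 2*sqrt(3)*c)


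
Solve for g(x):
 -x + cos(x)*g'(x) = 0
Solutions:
 g(x) = C1 + Integral(x/cos(x), x)


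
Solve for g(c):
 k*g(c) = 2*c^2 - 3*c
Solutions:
 g(c) = c*(2*c - 3)/k


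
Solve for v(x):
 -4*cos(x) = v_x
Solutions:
 v(x) = C1 - 4*sin(x)


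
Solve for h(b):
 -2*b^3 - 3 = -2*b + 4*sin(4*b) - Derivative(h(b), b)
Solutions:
 h(b) = C1 + b^4/2 - b^2 + 3*b - cos(4*b)


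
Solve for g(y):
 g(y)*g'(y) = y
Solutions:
 g(y) = -sqrt(C1 + y^2)
 g(y) = sqrt(C1 + y^2)


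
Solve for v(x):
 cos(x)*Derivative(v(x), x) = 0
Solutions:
 v(x) = C1


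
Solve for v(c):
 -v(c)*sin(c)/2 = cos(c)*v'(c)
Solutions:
 v(c) = C1*sqrt(cos(c))


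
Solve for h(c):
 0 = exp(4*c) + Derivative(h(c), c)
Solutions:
 h(c) = C1 - exp(4*c)/4


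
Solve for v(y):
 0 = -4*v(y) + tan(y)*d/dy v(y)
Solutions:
 v(y) = C1*sin(y)^4


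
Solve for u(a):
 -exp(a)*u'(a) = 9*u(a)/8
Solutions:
 u(a) = C1*exp(9*exp(-a)/8)


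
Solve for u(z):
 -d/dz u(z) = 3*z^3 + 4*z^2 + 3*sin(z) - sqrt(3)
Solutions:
 u(z) = C1 - 3*z^4/4 - 4*z^3/3 + sqrt(3)*z + 3*cos(z)


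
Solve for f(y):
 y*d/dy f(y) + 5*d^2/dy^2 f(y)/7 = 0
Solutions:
 f(y) = C1 + C2*erf(sqrt(70)*y/10)


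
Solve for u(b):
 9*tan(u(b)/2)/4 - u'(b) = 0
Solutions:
 u(b) = -2*asin(C1*exp(9*b/8)) + 2*pi
 u(b) = 2*asin(C1*exp(9*b/8))


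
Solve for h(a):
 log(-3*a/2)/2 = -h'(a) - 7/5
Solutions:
 h(a) = C1 - a*log(-a)/2 + a*(-log(3) - 9/10 + log(6)/2)


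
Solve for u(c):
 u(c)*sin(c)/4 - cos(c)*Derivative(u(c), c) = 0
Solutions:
 u(c) = C1/cos(c)^(1/4)


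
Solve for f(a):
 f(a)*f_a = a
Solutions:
 f(a) = -sqrt(C1 + a^2)
 f(a) = sqrt(C1 + a^2)


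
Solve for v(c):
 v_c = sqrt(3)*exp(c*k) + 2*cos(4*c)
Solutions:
 v(c) = C1 + sin(4*c)/2 + sqrt(3)*exp(c*k)/k


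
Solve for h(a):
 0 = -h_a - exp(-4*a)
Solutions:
 h(a) = C1 + exp(-4*a)/4


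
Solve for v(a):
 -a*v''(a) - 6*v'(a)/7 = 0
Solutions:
 v(a) = C1 + C2*a^(1/7)


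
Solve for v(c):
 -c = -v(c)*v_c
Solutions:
 v(c) = -sqrt(C1 + c^2)
 v(c) = sqrt(C1 + c^2)


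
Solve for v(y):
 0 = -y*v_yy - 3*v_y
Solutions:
 v(y) = C1 + C2/y^2


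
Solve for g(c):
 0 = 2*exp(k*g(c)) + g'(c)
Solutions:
 g(c) = Piecewise((log(1/(C1*k + 2*c*k))/k, Ne(k, 0)), (nan, True))
 g(c) = Piecewise((C1 - 2*c, Eq(k, 0)), (nan, True))


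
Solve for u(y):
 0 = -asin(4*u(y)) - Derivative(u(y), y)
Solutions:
 Integral(1/asin(4*_y), (_y, u(y))) = C1 - y


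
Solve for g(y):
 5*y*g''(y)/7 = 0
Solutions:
 g(y) = C1 + C2*y


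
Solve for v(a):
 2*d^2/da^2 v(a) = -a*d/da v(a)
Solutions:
 v(a) = C1 + C2*erf(a/2)


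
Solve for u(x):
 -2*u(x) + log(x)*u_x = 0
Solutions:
 u(x) = C1*exp(2*li(x))


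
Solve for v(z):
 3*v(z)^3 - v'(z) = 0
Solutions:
 v(z) = -sqrt(2)*sqrt(-1/(C1 + 3*z))/2
 v(z) = sqrt(2)*sqrt(-1/(C1 + 3*z))/2


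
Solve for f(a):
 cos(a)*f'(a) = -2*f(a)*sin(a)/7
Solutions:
 f(a) = C1*cos(a)^(2/7)


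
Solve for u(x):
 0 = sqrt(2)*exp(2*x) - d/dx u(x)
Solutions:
 u(x) = C1 + sqrt(2)*exp(2*x)/2


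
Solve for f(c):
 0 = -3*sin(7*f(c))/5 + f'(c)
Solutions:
 -3*c/5 + log(cos(7*f(c)) - 1)/14 - log(cos(7*f(c)) + 1)/14 = C1


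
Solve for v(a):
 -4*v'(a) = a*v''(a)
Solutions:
 v(a) = C1 + C2/a^3


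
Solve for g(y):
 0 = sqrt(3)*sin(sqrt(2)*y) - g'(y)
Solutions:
 g(y) = C1 - sqrt(6)*cos(sqrt(2)*y)/2


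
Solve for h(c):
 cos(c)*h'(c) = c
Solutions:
 h(c) = C1 + Integral(c/cos(c), c)


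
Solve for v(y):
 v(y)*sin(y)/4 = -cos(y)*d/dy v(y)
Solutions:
 v(y) = C1*cos(y)^(1/4)


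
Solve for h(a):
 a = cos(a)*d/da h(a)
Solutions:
 h(a) = C1 + Integral(a/cos(a), a)


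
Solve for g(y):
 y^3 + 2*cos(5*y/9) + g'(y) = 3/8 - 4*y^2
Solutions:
 g(y) = C1 - y^4/4 - 4*y^3/3 + 3*y/8 - 18*sin(5*y/9)/5


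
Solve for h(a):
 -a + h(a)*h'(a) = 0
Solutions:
 h(a) = -sqrt(C1 + a^2)
 h(a) = sqrt(C1 + a^2)


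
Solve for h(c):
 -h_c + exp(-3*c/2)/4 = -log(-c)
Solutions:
 h(c) = C1 + c*log(-c) - c - exp(-3*c/2)/6


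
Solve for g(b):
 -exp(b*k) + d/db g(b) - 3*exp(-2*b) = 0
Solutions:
 g(b) = C1 - 3*exp(-2*b)/2 + exp(b*k)/k


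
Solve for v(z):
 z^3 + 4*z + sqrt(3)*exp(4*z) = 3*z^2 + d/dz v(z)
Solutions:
 v(z) = C1 + z^4/4 - z^3 + 2*z^2 + sqrt(3)*exp(4*z)/4


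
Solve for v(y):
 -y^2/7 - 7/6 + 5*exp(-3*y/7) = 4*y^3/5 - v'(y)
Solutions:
 v(y) = C1 + y^4/5 + y^3/21 + 7*y/6 + 35*exp(-3*y/7)/3


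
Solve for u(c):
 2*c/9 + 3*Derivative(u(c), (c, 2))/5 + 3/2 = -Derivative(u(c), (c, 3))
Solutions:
 u(c) = C1 + C2*c + C3*exp(-3*c/5) - 5*c^3/81 - 305*c^2/324


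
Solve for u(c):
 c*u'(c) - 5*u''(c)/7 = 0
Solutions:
 u(c) = C1 + C2*erfi(sqrt(70)*c/10)


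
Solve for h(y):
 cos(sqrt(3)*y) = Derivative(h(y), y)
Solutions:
 h(y) = C1 + sqrt(3)*sin(sqrt(3)*y)/3


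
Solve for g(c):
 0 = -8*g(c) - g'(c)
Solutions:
 g(c) = C1*exp(-8*c)


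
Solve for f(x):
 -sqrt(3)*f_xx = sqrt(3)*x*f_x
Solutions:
 f(x) = C1 + C2*erf(sqrt(2)*x/2)


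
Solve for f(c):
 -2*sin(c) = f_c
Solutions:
 f(c) = C1 + 2*cos(c)


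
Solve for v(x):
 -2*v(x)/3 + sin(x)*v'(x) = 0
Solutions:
 v(x) = C1*(cos(x) - 1)^(1/3)/(cos(x) + 1)^(1/3)


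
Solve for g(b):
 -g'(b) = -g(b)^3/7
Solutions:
 g(b) = -sqrt(14)*sqrt(-1/(C1 + b))/2
 g(b) = sqrt(14)*sqrt(-1/(C1 + b))/2


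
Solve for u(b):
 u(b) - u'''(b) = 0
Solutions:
 u(b) = C3*exp(b) + (C1*sin(sqrt(3)*b/2) + C2*cos(sqrt(3)*b/2))*exp(-b/2)


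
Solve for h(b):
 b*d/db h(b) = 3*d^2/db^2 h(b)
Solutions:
 h(b) = C1 + C2*erfi(sqrt(6)*b/6)


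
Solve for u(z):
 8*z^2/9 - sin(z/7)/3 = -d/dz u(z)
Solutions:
 u(z) = C1 - 8*z^3/27 - 7*cos(z/7)/3


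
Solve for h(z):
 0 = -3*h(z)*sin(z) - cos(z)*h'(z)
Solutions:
 h(z) = C1*cos(z)^3


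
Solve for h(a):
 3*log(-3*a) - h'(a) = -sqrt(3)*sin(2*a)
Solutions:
 h(a) = C1 + 3*a*log(-a) - 3*a + 3*a*log(3) - sqrt(3)*cos(2*a)/2


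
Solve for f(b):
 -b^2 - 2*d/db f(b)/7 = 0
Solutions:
 f(b) = C1 - 7*b^3/6


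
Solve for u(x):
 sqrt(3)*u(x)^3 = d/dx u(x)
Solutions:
 u(x) = -sqrt(2)*sqrt(-1/(C1 + sqrt(3)*x))/2
 u(x) = sqrt(2)*sqrt(-1/(C1 + sqrt(3)*x))/2


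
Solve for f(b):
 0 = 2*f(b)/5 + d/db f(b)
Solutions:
 f(b) = C1*exp(-2*b/5)


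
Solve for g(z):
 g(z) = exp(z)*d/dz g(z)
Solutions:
 g(z) = C1*exp(-exp(-z))


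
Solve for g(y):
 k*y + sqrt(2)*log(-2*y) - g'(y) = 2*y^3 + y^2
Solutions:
 g(y) = C1 + k*y^2/2 - y^4/2 - y^3/3 + sqrt(2)*y*log(-y) + sqrt(2)*y*(-1 + log(2))


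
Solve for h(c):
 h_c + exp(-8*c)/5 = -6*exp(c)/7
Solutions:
 h(c) = C1 - 6*exp(c)/7 + exp(-8*c)/40


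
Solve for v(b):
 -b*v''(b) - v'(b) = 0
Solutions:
 v(b) = C1 + C2*log(b)


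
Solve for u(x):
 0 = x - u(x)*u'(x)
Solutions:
 u(x) = -sqrt(C1 + x^2)
 u(x) = sqrt(C1 + x^2)


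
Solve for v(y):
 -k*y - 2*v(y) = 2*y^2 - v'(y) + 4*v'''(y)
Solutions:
 v(y) = C1*exp(3^(1/3)*y*(3^(1/3)/(sqrt(321) + 18)^(1/3) + (sqrt(321) + 18)^(1/3))/12)*sin(3^(1/6)*y*(-3^(2/3)*(sqrt(321) + 18)^(1/3) + 3/(sqrt(321) + 18)^(1/3))/12) + C2*exp(3^(1/3)*y*(3^(1/3)/(sqrt(321) + 18)^(1/3) + (sqrt(321) + 18)^(1/3))/12)*cos(3^(1/6)*y*(-3^(2/3)*(sqrt(321) + 18)^(1/3) + 3/(sqrt(321) + 18)^(1/3))/12) + C3*exp(-3^(1/3)*y*(3^(1/3)/(sqrt(321) + 18)^(1/3) + (sqrt(321) + 18)^(1/3))/6) - k*y/2 - k/4 - y^2 - y - 1/2


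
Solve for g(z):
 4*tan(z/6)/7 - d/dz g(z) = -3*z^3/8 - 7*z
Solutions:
 g(z) = C1 + 3*z^4/32 + 7*z^2/2 - 24*log(cos(z/6))/7


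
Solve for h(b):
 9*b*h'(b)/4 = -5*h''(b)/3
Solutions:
 h(b) = C1 + C2*erf(3*sqrt(30)*b/20)


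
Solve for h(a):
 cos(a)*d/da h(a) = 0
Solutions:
 h(a) = C1


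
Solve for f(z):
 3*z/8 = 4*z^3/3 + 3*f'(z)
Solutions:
 f(z) = C1 - z^4/9 + z^2/16


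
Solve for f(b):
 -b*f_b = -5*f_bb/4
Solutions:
 f(b) = C1 + C2*erfi(sqrt(10)*b/5)


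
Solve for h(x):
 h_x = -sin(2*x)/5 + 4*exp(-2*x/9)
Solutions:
 h(x) = C1 + cos(2*x)/10 - 18*exp(-2*x/9)


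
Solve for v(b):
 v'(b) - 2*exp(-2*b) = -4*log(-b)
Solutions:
 v(b) = C1 - 4*b*log(-b) + 4*b - exp(-2*b)


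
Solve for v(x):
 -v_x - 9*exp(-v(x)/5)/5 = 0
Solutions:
 v(x) = 5*log(C1 - 9*x/25)


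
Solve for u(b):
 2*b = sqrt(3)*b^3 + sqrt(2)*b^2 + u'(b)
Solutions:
 u(b) = C1 - sqrt(3)*b^4/4 - sqrt(2)*b^3/3 + b^2


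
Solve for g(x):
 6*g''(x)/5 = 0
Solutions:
 g(x) = C1 + C2*x


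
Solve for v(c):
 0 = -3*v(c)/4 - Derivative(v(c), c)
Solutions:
 v(c) = C1*exp(-3*c/4)


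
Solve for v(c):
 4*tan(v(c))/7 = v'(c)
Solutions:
 v(c) = pi - asin(C1*exp(4*c/7))
 v(c) = asin(C1*exp(4*c/7))


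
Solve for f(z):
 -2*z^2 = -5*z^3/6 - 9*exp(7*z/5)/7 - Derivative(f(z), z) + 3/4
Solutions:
 f(z) = C1 - 5*z^4/24 + 2*z^3/3 + 3*z/4 - 45*exp(7*z/5)/49


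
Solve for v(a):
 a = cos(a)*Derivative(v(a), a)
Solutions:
 v(a) = C1 + Integral(a/cos(a), a)


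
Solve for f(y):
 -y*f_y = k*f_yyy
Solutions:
 f(y) = C1 + Integral(C2*airyai(y*(-1/k)^(1/3)) + C3*airybi(y*(-1/k)^(1/3)), y)


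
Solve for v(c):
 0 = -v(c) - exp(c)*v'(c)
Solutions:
 v(c) = C1*exp(exp(-c))


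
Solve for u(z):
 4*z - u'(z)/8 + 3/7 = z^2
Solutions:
 u(z) = C1 - 8*z^3/3 + 16*z^2 + 24*z/7


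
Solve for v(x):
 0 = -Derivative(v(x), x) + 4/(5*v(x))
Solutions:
 v(x) = -sqrt(C1 + 40*x)/5
 v(x) = sqrt(C1 + 40*x)/5


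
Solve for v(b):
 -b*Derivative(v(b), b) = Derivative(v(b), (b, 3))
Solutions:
 v(b) = C1 + Integral(C2*airyai(-b) + C3*airybi(-b), b)


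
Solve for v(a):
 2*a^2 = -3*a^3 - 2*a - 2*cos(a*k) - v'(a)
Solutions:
 v(a) = C1 - 3*a^4/4 - 2*a^3/3 - a^2 - 2*sin(a*k)/k


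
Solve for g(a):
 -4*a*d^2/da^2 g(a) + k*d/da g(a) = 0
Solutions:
 g(a) = C1 + a^(re(k)/4 + 1)*(C2*sin(log(a)*Abs(im(k))/4) + C3*cos(log(a)*im(k)/4))


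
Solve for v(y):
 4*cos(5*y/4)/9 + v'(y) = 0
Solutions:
 v(y) = C1 - 16*sin(5*y/4)/45


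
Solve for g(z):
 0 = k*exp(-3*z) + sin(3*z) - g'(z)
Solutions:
 g(z) = C1 - k*exp(-3*z)/3 - cos(3*z)/3


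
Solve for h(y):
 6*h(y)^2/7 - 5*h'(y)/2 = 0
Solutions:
 h(y) = -35/(C1 + 12*y)


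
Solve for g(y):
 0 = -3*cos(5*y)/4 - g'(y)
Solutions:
 g(y) = C1 - 3*sin(5*y)/20


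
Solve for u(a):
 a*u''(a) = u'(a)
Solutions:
 u(a) = C1 + C2*a^2


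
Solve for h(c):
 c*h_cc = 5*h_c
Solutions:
 h(c) = C1 + C2*c^6


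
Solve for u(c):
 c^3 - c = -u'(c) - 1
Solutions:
 u(c) = C1 - c^4/4 + c^2/2 - c


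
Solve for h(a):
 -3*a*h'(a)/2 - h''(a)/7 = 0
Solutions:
 h(a) = C1 + C2*erf(sqrt(21)*a/2)


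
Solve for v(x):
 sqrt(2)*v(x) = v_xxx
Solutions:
 v(x) = C3*exp(2^(1/6)*x) + (C1*sin(2^(1/6)*sqrt(3)*x/2) + C2*cos(2^(1/6)*sqrt(3)*x/2))*exp(-2^(1/6)*x/2)


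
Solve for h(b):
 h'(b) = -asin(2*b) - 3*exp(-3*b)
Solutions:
 h(b) = C1 - b*asin(2*b) - sqrt(1 - 4*b^2)/2 + exp(-3*b)


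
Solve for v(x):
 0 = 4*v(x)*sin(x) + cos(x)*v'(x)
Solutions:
 v(x) = C1*cos(x)^4


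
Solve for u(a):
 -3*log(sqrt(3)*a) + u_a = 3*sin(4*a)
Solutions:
 u(a) = C1 + 3*a*log(a) - 3*a + 3*a*log(3)/2 - 3*cos(4*a)/4


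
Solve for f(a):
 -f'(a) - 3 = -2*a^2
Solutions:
 f(a) = C1 + 2*a^3/3 - 3*a


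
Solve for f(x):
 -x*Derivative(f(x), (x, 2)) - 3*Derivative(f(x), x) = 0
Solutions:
 f(x) = C1 + C2/x^2


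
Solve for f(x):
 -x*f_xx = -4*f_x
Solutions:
 f(x) = C1 + C2*x^5


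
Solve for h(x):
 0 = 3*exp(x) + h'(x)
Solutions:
 h(x) = C1 - 3*exp(x)


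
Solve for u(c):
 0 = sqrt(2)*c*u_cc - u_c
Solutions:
 u(c) = C1 + C2*c^(sqrt(2)/2 + 1)


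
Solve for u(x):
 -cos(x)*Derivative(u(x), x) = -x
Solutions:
 u(x) = C1 + Integral(x/cos(x), x)


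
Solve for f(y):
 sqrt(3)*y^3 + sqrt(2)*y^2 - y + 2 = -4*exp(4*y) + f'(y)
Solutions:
 f(y) = C1 + sqrt(3)*y^4/4 + sqrt(2)*y^3/3 - y^2/2 + 2*y + exp(4*y)


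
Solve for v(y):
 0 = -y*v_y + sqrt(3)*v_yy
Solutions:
 v(y) = C1 + C2*erfi(sqrt(2)*3^(3/4)*y/6)


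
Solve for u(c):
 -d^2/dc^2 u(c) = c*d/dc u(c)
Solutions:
 u(c) = C1 + C2*erf(sqrt(2)*c/2)


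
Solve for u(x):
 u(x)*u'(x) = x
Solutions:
 u(x) = -sqrt(C1 + x^2)
 u(x) = sqrt(C1 + x^2)


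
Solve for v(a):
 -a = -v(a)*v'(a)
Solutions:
 v(a) = -sqrt(C1 + a^2)
 v(a) = sqrt(C1 + a^2)


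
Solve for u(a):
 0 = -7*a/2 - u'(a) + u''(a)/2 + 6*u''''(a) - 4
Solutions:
 u(a) = C1 + C4*exp(a/2) - 7*a^2/4 - 23*a/4 + (C2*sin(sqrt(39)*a/12) + C3*cos(sqrt(39)*a/12))*exp(-a/4)


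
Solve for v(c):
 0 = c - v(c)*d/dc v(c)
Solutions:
 v(c) = -sqrt(C1 + c^2)
 v(c) = sqrt(C1 + c^2)


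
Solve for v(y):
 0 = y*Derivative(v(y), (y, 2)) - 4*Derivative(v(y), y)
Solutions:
 v(y) = C1 + C2*y^5


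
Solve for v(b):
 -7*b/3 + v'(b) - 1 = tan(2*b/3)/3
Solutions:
 v(b) = C1 + 7*b^2/6 + b - log(cos(2*b/3))/2


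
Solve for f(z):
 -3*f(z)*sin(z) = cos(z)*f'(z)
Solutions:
 f(z) = C1*cos(z)^3


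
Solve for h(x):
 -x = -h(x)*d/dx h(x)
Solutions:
 h(x) = -sqrt(C1 + x^2)
 h(x) = sqrt(C1 + x^2)


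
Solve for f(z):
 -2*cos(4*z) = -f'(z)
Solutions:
 f(z) = C1 + sin(4*z)/2


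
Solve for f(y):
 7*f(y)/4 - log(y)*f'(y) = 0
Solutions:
 f(y) = C1*exp(7*li(y)/4)


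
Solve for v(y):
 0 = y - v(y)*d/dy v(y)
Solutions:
 v(y) = -sqrt(C1 + y^2)
 v(y) = sqrt(C1 + y^2)


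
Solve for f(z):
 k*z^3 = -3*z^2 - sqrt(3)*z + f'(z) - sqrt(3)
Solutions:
 f(z) = C1 + k*z^4/4 + z^3 + sqrt(3)*z^2/2 + sqrt(3)*z


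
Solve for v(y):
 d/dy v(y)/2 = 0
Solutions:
 v(y) = C1


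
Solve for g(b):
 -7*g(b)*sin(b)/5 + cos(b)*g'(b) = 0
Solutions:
 g(b) = C1/cos(b)^(7/5)


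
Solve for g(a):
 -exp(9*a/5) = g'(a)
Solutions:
 g(a) = C1 - 5*exp(9*a/5)/9


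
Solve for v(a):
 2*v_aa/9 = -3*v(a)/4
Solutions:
 v(a) = C1*sin(3*sqrt(6)*a/4) + C2*cos(3*sqrt(6)*a/4)


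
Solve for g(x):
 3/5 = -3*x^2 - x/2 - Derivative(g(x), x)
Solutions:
 g(x) = C1 - x^3 - x^2/4 - 3*x/5


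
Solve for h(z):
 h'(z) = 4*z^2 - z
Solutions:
 h(z) = C1 + 4*z^3/3 - z^2/2


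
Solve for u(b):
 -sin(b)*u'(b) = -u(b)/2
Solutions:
 u(b) = C1*(cos(b) - 1)^(1/4)/(cos(b) + 1)^(1/4)


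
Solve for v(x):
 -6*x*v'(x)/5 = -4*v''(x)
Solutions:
 v(x) = C1 + C2*erfi(sqrt(15)*x/10)


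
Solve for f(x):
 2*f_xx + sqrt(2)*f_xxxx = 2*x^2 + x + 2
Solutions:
 f(x) = C1 + C2*x + C3*sin(2^(1/4)*x) + C4*cos(2^(1/4)*x) + x^4/12 + x^3/12 + x^2*(1 - sqrt(2))/2


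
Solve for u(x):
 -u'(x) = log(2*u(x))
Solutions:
 Integral(1/(log(_y) + log(2)), (_y, u(x))) = C1 - x


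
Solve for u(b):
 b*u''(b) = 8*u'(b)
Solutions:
 u(b) = C1 + C2*b^9


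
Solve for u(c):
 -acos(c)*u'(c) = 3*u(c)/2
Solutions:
 u(c) = C1*exp(-3*Integral(1/acos(c), c)/2)


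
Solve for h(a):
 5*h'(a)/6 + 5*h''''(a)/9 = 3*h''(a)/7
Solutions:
 h(a) = C1 + C2*exp(210^(1/3)*a*(6*210^(1/3)/(sqrt(1455265) + 1225)^(1/3) + (sqrt(1455265) + 1225)^(1/3))/140)*sin(3^(1/6)*70^(1/3)*a*(-3^(2/3)*(sqrt(1455265) + 1225)^(1/3) + 18*70^(1/3)/(sqrt(1455265) + 1225)^(1/3))/140) + C3*exp(210^(1/3)*a*(6*210^(1/3)/(sqrt(1455265) + 1225)^(1/3) + (sqrt(1455265) + 1225)^(1/3))/140)*cos(3^(1/6)*70^(1/3)*a*(-3^(2/3)*(sqrt(1455265) + 1225)^(1/3) + 18*70^(1/3)/(sqrt(1455265) + 1225)^(1/3))/140) + C4*exp(-210^(1/3)*a*(6*210^(1/3)/(sqrt(1455265) + 1225)^(1/3) + (sqrt(1455265) + 1225)^(1/3))/70)


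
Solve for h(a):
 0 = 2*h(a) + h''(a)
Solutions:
 h(a) = C1*sin(sqrt(2)*a) + C2*cos(sqrt(2)*a)


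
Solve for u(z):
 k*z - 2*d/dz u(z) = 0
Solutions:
 u(z) = C1 + k*z^2/4


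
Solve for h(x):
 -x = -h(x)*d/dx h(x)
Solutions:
 h(x) = -sqrt(C1 + x^2)
 h(x) = sqrt(C1 + x^2)


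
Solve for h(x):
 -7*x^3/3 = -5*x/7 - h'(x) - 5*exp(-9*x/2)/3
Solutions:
 h(x) = C1 + 7*x^4/12 - 5*x^2/14 + 10*exp(-9*x/2)/27


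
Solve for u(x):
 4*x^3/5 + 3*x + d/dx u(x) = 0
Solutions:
 u(x) = C1 - x^4/5 - 3*x^2/2


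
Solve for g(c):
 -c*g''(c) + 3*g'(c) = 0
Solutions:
 g(c) = C1 + C2*c^4


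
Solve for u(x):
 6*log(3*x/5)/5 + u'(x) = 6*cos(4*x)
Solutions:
 u(x) = C1 - 6*x*log(x)/5 - 6*x*log(3)/5 + 6*x/5 + 6*x*log(5)/5 + 3*sin(4*x)/2


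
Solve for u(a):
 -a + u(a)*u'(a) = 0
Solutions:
 u(a) = -sqrt(C1 + a^2)
 u(a) = sqrt(C1 + a^2)


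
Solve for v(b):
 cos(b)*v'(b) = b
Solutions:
 v(b) = C1 + Integral(b/cos(b), b)


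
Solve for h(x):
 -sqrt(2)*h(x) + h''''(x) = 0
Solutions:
 h(x) = C1*exp(-2^(1/8)*x) + C2*exp(2^(1/8)*x) + C3*sin(2^(1/8)*x) + C4*cos(2^(1/8)*x)


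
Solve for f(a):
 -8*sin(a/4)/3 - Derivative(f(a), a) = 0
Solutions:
 f(a) = C1 + 32*cos(a/4)/3


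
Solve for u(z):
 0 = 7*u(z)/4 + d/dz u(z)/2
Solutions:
 u(z) = C1*exp(-7*z/2)


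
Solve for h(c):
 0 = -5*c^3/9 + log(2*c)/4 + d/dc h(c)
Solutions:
 h(c) = C1 + 5*c^4/36 - c*log(c)/4 - c*log(2)/4 + c/4


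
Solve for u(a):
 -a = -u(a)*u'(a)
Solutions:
 u(a) = -sqrt(C1 + a^2)
 u(a) = sqrt(C1 + a^2)


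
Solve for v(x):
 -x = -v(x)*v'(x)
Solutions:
 v(x) = -sqrt(C1 + x^2)
 v(x) = sqrt(C1 + x^2)


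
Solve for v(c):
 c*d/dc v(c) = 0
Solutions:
 v(c) = C1


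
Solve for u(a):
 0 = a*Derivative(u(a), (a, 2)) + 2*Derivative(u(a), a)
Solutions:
 u(a) = C1 + C2/a


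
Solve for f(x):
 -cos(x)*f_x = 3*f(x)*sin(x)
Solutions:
 f(x) = C1*cos(x)^3


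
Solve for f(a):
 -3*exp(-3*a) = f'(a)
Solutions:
 f(a) = C1 + exp(-3*a)


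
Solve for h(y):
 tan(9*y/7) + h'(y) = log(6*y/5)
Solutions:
 h(y) = C1 + y*log(y) - y*log(5) - y + y*log(6) + 7*log(cos(9*y/7))/9


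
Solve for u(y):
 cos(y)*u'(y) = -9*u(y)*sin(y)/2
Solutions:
 u(y) = C1*cos(y)^(9/2)


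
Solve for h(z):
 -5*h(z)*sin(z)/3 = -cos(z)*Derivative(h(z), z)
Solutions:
 h(z) = C1/cos(z)^(5/3)


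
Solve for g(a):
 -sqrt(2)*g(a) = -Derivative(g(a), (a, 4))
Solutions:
 g(a) = C1*exp(-2^(1/8)*a) + C2*exp(2^(1/8)*a) + C3*sin(2^(1/8)*a) + C4*cos(2^(1/8)*a)


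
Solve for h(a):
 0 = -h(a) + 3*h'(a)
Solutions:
 h(a) = C1*exp(a/3)


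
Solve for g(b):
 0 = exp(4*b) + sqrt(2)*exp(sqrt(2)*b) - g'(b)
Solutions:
 g(b) = C1 + exp(4*b)/4 + exp(sqrt(2)*b)


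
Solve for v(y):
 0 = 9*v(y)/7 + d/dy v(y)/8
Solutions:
 v(y) = C1*exp(-72*y/7)


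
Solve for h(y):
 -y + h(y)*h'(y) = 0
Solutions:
 h(y) = -sqrt(C1 + y^2)
 h(y) = sqrt(C1 + y^2)


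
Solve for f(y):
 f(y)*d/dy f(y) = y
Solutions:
 f(y) = -sqrt(C1 + y^2)
 f(y) = sqrt(C1 + y^2)


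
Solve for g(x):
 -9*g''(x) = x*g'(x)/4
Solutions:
 g(x) = C1 + C2*erf(sqrt(2)*x/12)


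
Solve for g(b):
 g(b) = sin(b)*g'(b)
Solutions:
 g(b) = C1*sqrt(cos(b) - 1)/sqrt(cos(b) + 1)


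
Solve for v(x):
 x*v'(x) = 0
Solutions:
 v(x) = C1


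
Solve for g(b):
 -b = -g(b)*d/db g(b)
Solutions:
 g(b) = -sqrt(C1 + b^2)
 g(b) = sqrt(C1 + b^2)


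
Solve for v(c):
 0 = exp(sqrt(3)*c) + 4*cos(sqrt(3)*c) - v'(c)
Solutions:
 v(c) = C1 + sqrt(3)*exp(sqrt(3)*c)/3 + 4*sqrt(3)*sin(sqrt(3)*c)/3


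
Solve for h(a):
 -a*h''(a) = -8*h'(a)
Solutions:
 h(a) = C1 + C2*a^9


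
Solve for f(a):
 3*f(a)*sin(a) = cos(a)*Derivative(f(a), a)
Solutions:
 f(a) = C1/cos(a)^3


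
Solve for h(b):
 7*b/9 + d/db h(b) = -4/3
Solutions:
 h(b) = C1 - 7*b^2/18 - 4*b/3


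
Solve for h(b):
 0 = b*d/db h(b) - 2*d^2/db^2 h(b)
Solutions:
 h(b) = C1 + C2*erfi(b/2)


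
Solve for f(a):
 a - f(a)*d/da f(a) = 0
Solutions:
 f(a) = -sqrt(C1 + a^2)
 f(a) = sqrt(C1 + a^2)


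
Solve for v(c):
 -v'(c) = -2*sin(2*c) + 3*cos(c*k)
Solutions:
 v(c) = C1 - cos(2*c) - 3*sin(c*k)/k


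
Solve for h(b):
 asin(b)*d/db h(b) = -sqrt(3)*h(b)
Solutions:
 h(b) = C1*exp(-sqrt(3)*Integral(1/asin(b), b))


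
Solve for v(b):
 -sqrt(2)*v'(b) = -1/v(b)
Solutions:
 v(b) = -sqrt(C1 + sqrt(2)*b)
 v(b) = sqrt(C1 + sqrt(2)*b)


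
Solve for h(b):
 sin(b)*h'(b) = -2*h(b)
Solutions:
 h(b) = C1*(cos(b) + 1)/(cos(b) - 1)


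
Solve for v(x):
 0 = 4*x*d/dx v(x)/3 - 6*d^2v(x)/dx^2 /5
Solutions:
 v(x) = C1 + C2*erfi(sqrt(5)*x/3)


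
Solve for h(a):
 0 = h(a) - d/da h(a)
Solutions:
 h(a) = C1*exp(a)


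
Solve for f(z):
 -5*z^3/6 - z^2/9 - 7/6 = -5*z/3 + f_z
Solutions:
 f(z) = C1 - 5*z^4/24 - z^3/27 + 5*z^2/6 - 7*z/6


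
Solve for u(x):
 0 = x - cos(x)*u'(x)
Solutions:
 u(x) = C1 + Integral(x/cos(x), x)


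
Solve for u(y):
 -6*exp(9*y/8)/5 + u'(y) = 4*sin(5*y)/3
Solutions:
 u(y) = C1 + 16*exp(9*y/8)/15 - 4*cos(5*y)/15


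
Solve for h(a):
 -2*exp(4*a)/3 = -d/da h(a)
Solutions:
 h(a) = C1 + exp(4*a)/6


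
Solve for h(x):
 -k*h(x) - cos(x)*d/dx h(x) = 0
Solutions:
 h(x) = C1*exp(k*(log(sin(x) - 1) - log(sin(x) + 1))/2)


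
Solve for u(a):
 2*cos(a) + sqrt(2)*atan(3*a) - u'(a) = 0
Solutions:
 u(a) = C1 + sqrt(2)*(a*atan(3*a) - log(9*a^2 + 1)/6) + 2*sin(a)


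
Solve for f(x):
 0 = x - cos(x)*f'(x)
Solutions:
 f(x) = C1 + Integral(x/cos(x), x)


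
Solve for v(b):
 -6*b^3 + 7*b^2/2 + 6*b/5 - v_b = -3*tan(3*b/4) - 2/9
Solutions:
 v(b) = C1 - 3*b^4/2 + 7*b^3/6 + 3*b^2/5 + 2*b/9 - 4*log(cos(3*b/4))


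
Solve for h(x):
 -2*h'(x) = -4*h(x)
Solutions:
 h(x) = C1*exp(2*x)


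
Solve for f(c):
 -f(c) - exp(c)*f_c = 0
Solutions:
 f(c) = C1*exp(exp(-c))


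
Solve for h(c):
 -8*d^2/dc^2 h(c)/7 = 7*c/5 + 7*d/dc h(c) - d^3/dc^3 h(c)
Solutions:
 h(c) = C1 + C2*exp(c*(4 - sqrt(359))/7) + C3*exp(c*(4 + sqrt(359))/7) - c^2/10 + 8*c/245


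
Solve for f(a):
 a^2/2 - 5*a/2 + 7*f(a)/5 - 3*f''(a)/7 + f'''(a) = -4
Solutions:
 f(a) = C1*exp(a*(10*10^(1/3)/(49*sqrt(2381) + 2391)^(1/3) + 20 + 10^(2/3)*(49*sqrt(2381) + 2391)^(1/3))/140)*sin(10^(1/3)*sqrt(3)*a*(-10^(1/3)*(49*sqrt(2381) + 2391)^(1/3) + 10/(49*sqrt(2381) + 2391)^(1/3))/140) + C2*exp(a*(10*10^(1/3)/(49*sqrt(2381) + 2391)^(1/3) + 20 + 10^(2/3)*(49*sqrt(2381) + 2391)^(1/3))/140)*cos(10^(1/3)*sqrt(3)*a*(-10^(1/3)*(49*sqrt(2381) + 2391)^(1/3) + 10/(49*sqrt(2381) + 2391)^(1/3))/140) + C3*exp(a*(-10^(2/3)*(49*sqrt(2381) + 2391)^(1/3) - 10*10^(1/3)/(49*sqrt(2381) + 2391)^(1/3) + 10)/70) - 5*a^2/14 + 25*a/14 - 1055/343


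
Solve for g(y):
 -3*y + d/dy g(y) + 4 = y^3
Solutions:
 g(y) = C1 + y^4/4 + 3*y^2/2 - 4*y


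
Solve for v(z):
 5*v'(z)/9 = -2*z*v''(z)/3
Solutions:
 v(z) = C1 + C2*z^(1/6)


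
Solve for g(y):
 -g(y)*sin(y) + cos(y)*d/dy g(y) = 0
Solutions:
 g(y) = C1/cos(y)


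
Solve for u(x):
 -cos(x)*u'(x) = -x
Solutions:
 u(x) = C1 + Integral(x/cos(x), x)


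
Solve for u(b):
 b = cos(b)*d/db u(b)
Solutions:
 u(b) = C1 + Integral(b/cos(b), b)


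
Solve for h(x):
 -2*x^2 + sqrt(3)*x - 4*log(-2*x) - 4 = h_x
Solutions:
 h(x) = C1 - 2*x^3/3 + sqrt(3)*x^2/2 - 4*x*log(-x) - 4*x*log(2)


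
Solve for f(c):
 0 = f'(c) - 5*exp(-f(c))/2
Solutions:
 f(c) = log(C1 + 5*c/2)


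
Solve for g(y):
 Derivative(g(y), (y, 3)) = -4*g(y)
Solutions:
 g(y) = C3*exp(-2^(2/3)*y) + (C1*sin(2^(2/3)*sqrt(3)*y/2) + C2*cos(2^(2/3)*sqrt(3)*y/2))*exp(2^(2/3)*y/2)


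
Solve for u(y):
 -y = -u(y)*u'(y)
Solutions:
 u(y) = -sqrt(C1 + y^2)
 u(y) = sqrt(C1 + y^2)


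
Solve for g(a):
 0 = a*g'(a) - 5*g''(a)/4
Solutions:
 g(a) = C1 + C2*erfi(sqrt(10)*a/5)


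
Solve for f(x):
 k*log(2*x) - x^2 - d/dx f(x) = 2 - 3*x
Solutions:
 f(x) = C1 + k*x*log(x) - k*x + k*x*log(2) - x^3/3 + 3*x^2/2 - 2*x


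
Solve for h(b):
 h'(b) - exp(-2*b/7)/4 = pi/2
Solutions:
 h(b) = C1 + pi*b/2 - 7*exp(-2*b/7)/8


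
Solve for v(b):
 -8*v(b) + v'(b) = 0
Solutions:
 v(b) = C1*exp(8*b)


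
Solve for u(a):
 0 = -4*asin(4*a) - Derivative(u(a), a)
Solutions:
 u(a) = C1 - 4*a*asin(4*a) - sqrt(1 - 16*a^2)


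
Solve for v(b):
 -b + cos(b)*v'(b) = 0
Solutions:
 v(b) = C1 + Integral(b/cos(b), b)


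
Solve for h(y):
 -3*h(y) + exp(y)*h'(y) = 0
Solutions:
 h(y) = C1*exp(-3*exp(-y))


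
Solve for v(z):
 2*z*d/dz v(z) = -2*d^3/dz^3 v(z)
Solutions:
 v(z) = C1 + Integral(C2*airyai(-z) + C3*airybi(-z), z)


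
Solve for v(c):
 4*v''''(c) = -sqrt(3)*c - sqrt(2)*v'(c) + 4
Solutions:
 v(c) = C1 + C4*exp(-sqrt(2)*c/2) - sqrt(6)*c^2/4 + 2*sqrt(2)*c + (C2*sin(sqrt(6)*c/4) + C3*cos(sqrt(6)*c/4))*exp(sqrt(2)*c/4)


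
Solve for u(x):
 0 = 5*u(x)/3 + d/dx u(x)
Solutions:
 u(x) = C1*exp(-5*x/3)


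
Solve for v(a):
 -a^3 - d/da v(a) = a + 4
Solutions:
 v(a) = C1 - a^4/4 - a^2/2 - 4*a


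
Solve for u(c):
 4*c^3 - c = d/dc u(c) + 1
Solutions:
 u(c) = C1 + c^4 - c^2/2 - c


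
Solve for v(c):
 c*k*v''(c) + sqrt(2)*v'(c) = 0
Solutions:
 v(c) = C1 + c^(((re(k) - sqrt(2))*re(k) + im(k)^2)/(re(k)^2 + im(k)^2))*(C2*sin(sqrt(2)*log(c)*Abs(im(k))/(re(k)^2 + im(k)^2)) + C3*cos(sqrt(2)*log(c)*im(k)/(re(k)^2 + im(k)^2)))


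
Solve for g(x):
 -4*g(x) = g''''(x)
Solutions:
 g(x) = (C1*sin(x) + C2*cos(x))*exp(-x) + (C3*sin(x) + C4*cos(x))*exp(x)


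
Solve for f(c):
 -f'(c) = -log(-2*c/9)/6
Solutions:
 f(c) = C1 + c*log(-c)/6 + c*(-2*log(3) - 1 + log(2))/6


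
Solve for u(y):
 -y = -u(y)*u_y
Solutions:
 u(y) = -sqrt(C1 + y^2)
 u(y) = sqrt(C1 + y^2)


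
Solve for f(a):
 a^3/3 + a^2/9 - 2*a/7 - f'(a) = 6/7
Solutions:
 f(a) = C1 + a^4/12 + a^3/27 - a^2/7 - 6*a/7


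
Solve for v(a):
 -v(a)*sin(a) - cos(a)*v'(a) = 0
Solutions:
 v(a) = C1*cos(a)


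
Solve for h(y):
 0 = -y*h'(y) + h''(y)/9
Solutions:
 h(y) = C1 + C2*erfi(3*sqrt(2)*y/2)


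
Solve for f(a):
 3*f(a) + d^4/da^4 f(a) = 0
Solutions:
 f(a) = (C1*sin(sqrt(2)*3^(1/4)*a/2) + C2*cos(sqrt(2)*3^(1/4)*a/2))*exp(-sqrt(2)*3^(1/4)*a/2) + (C3*sin(sqrt(2)*3^(1/4)*a/2) + C4*cos(sqrt(2)*3^(1/4)*a/2))*exp(sqrt(2)*3^(1/4)*a/2)


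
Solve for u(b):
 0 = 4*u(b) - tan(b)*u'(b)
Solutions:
 u(b) = C1*sin(b)^4


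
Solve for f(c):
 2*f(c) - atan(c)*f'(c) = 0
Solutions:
 f(c) = C1*exp(2*Integral(1/atan(c), c))


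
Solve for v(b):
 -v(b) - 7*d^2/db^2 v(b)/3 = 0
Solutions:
 v(b) = C1*sin(sqrt(21)*b/7) + C2*cos(sqrt(21)*b/7)


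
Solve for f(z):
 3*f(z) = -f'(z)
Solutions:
 f(z) = C1*exp(-3*z)


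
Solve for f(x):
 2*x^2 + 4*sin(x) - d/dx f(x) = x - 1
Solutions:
 f(x) = C1 + 2*x^3/3 - x^2/2 + x - 4*cos(x)


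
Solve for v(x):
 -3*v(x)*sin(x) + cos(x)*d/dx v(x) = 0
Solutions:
 v(x) = C1/cos(x)^3


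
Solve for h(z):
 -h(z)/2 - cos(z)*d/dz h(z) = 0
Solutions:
 h(z) = C1*(sin(z) - 1)^(1/4)/(sin(z) + 1)^(1/4)


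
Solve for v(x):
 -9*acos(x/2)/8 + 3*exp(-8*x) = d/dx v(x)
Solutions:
 v(x) = C1 - 9*x*acos(x/2)/8 + 9*sqrt(4 - x^2)/8 - 3*exp(-8*x)/8


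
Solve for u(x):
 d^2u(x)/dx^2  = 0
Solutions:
 u(x) = C1 + C2*x


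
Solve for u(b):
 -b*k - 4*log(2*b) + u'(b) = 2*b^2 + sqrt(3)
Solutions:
 u(b) = C1 + 2*b^3/3 + b^2*k/2 + 4*b*log(b) - 4*b + sqrt(3)*b + b*log(16)


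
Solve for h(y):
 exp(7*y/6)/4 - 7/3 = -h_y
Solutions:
 h(y) = C1 + 7*y/3 - 3*exp(7*y/6)/14


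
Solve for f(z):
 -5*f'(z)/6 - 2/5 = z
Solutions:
 f(z) = C1 - 3*z^2/5 - 12*z/25


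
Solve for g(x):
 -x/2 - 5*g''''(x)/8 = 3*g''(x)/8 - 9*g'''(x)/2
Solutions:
 g(x) = C1 + C2*x + C3*exp(x*(18 - sqrt(309))/5) + C4*exp(x*(sqrt(309) + 18)/5) - 2*x^3/9 - 8*x^2


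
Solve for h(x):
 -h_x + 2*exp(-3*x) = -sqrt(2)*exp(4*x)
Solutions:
 h(x) = C1 + sqrt(2)*exp(4*x)/4 - 2*exp(-3*x)/3


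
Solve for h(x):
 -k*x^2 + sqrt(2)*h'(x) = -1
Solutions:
 h(x) = C1 + sqrt(2)*k*x^3/6 - sqrt(2)*x/2


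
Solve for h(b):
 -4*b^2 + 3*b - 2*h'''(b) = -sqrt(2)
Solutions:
 h(b) = C1 + C2*b + C3*b^2 - b^5/30 + b^4/16 + sqrt(2)*b^3/12


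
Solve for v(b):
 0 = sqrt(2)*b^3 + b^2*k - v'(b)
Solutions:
 v(b) = C1 + sqrt(2)*b^4/4 + b^3*k/3


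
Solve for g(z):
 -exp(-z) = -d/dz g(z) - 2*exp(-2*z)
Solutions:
 g(z) = C1 - exp(-z) + exp(-2*z)


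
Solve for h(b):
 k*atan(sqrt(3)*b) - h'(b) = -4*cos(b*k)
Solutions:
 h(b) = C1 + k*(b*atan(sqrt(3)*b) - sqrt(3)*log(3*b^2 + 1)/6) + 4*Piecewise((sin(b*k)/k, Ne(k, 0)), (b, True))


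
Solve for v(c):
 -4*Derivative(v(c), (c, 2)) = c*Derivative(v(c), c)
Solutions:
 v(c) = C1 + C2*erf(sqrt(2)*c/4)


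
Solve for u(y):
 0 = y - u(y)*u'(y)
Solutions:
 u(y) = -sqrt(C1 + y^2)
 u(y) = sqrt(C1 + y^2)


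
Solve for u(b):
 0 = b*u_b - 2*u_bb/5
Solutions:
 u(b) = C1 + C2*erfi(sqrt(5)*b/2)


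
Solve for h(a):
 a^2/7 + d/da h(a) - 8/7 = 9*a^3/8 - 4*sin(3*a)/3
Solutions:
 h(a) = C1 + 9*a^4/32 - a^3/21 + 8*a/7 + 4*cos(3*a)/9


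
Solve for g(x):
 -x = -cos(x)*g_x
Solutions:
 g(x) = C1 + Integral(x/cos(x), x)


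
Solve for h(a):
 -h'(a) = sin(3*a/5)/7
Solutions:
 h(a) = C1 + 5*cos(3*a/5)/21


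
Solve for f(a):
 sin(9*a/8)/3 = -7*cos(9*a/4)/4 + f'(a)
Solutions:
 f(a) = C1 + 7*sin(9*a/4)/9 - 8*cos(9*a/8)/27


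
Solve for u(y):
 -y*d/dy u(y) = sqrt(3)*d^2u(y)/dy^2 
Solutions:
 u(y) = C1 + C2*erf(sqrt(2)*3^(3/4)*y/6)


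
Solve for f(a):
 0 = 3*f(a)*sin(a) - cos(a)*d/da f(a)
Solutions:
 f(a) = C1/cos(a)^3


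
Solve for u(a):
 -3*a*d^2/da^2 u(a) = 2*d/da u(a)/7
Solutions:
 u(a) = C1 + C2*a^(19/21)


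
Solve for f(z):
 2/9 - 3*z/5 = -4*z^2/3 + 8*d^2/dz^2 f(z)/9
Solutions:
 f(z) = C1 + C2*z + z^4/8 - 9*z^3/80 + z^2/8


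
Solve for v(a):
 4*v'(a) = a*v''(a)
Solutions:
 v(a) = C1 + C2*a^5


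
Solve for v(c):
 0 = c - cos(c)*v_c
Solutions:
 v(c) = C1 + Integral(c/cos(c), c)


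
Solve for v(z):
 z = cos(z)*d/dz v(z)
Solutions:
 v(z) = C1 + Integral(z/cos(z), z)


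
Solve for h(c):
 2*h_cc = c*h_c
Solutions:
 h(c) = C1 + C2*erfi(c/2)


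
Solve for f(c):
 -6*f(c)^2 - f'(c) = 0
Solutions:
 f(c) = 1/(C1 + 6*c)


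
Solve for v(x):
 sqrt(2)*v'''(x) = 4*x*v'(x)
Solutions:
 v(x) = C1 + Integral(C2*airyai(sqrt(2)*x) + C3*airybi(sqrt(2)*x), x)


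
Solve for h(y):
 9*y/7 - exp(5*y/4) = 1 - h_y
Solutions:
 h(y) = C1 - 9*y^2/14 + y + 4*exp(5*y/4)/5


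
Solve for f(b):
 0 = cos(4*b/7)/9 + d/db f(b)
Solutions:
 f(b) = C1 - 7*sin(4*b/7)/36


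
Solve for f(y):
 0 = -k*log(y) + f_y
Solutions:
 f(y) = C1 + k*y*log(y) - k*y


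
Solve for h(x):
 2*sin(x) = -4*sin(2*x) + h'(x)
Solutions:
 h(x) = C1 + 4*sin(x)^2 - 2*cos(x)


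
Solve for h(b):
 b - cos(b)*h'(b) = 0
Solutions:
 h(b) = C1 + Integral(b/cos(b), b)


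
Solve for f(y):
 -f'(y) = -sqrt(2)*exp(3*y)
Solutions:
 f(y) = C1 + sqrt(2)*exp(3*y)/3


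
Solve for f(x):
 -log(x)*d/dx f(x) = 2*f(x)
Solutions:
 f(x) = C1*exp(-2*li(x))
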